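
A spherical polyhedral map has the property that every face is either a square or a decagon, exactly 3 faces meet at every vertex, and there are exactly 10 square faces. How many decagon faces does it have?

Let x be the number of decagons; then F = 10 + x.
Edge–face incidences: 2E = 4·10 + 10·x = 40 + 10x.
Every vertex has degree 3, so 3V = 2E.
Euler: V − E + F = 2 ⇒ (2E)/3 − E + (10 + x) = 2.
Multiply by 6: 2·(2E) − 3·(2E) + 6·(10 + x) = 12, i.e. 60 + 6x − (40 + 10x) = 12.
Collecting terms: −4x + 20 = 12, so −4x = −8, so x = 2.
Then 2E = 40 + 10·2 = 60, so E = 30, V = 2E/3 = 20, F = 10 + 2 = 12.

2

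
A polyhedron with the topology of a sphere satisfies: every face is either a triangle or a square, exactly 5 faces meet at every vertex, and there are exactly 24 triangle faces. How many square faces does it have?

2

Let x be the number of squares; then F = 24 + x.
Edge–face incidences: 2E = 3·24 + 4·x = 72 + 4x.
Every vertex has degree 5, so 5V = 2E.
Euler: V − E + F = 2 ⇒ (2E)/5 − E + (24 + x) = 2.
Multiply by 10: 2·(2E) − 5·(2E) + 10·(24 + x) = 20, i.e. 240 + 10x − 3·(72 + 4x) = 20.
Collecting terms: −2x + 24 = 20, so −2x = −4, so x = 2.
Then 2E = 72 + 4·2 = 80, so E = 40, V = 2E/5 = 16, F = 24 + 2 = 26.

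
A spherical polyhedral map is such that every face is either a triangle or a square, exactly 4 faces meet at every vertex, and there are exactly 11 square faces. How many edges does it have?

Let x be the number of triangles; then F = 11 + x.
Edge–face incidences: 2E = 4·11 + 3·x = 44 + 3x.
Every vertex has degree 4, so 4V = 2E.
Euler: V − E + F = 2 ⇒ (2E)/4 − E + (11 + x) = 2.
Multiply by 8: 2·(2E) − 4·(2E) + 8·(11 + x) = 16, i.e. 88 + 8x − 2·(44 + 3x) = 16.
Collecting terms: 2x = 16, so x = 8.
Then 2E = 44 + 3·8 = 68, so E = 34, V = 2E/4 = 17, F = 11 + 8 = 19.

34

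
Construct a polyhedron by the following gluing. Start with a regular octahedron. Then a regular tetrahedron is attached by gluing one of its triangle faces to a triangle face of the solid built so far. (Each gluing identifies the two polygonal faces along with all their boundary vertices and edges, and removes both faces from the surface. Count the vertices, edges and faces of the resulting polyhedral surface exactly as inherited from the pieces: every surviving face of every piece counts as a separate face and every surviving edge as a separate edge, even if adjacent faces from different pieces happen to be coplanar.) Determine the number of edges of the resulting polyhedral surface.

15

A regular octahedron: V=6, E=12, F=8.
Attach a regular tetrahedron (V=4, E=6, F=4) along a 3-gon: merge 3 vertices and 3 edges, delete both glued faces → V=7, E=15, F=10.
Check: V − E + F = 7 − 15 + 10 = 2.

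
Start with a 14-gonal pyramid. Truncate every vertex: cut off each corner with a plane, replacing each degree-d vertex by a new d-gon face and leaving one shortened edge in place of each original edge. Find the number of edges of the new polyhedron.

The base solid has V = 15, E = 28, F = 15.
Truncation replaces each original edge-end by a new vertex, so V′ = 2E = 56.
Each original edge survives, and each old vertex of degree d contributes d new edges; summing degrees gives Σd = 2E, so E′ = E + 2E = 3E = 84.
Each original face survives and each original vertex becomes one new face: F′ = F + V = 30.

84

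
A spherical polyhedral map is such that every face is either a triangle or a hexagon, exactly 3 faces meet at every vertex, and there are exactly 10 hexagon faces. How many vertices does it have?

24

Let x be the number of triangles; then F = 10 + x.
Edge–face incidences: 2E = 6·10 + 3·x = 60 + 3x.
Every vertex has degree 3, so 3V = 2E.
Euler: V − E + F = 2 ⇒ (2E)/3 − E + (10 + x) = 2.
Multiply by 6: 2·(2E) − 3·(2E) + 6·(10 + x) = 12, i.e. 60 + 6x − (60 + 3x) = 12.
Collecting terms: 3x = 12, so x = 4.
Then 2E = 60 + 3·4 = 72, so E = 36, V = 2E/3 = 24, F = 10 + 4 = 14.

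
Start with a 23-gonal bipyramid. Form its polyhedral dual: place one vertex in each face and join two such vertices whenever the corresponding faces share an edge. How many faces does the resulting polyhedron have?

25

The base solid has V = 25, E = 69, F = 46.
The dual swaps V and F and preserves E: V′ = F = 46, E′ = E = 69, F′ = V = 25.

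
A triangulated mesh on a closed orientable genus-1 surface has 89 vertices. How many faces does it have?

178

χ = 2 − 2·1 = 0, and every face is a triangle so 3F = 2E.
V − E + F = 0 with E = 3F/2 gives 89 − (3/2 − 1)·F = 0, so F = 178 and E = 267.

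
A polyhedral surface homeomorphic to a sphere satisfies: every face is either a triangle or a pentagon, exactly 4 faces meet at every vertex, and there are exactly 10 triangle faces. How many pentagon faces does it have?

2

Let x be the number of pentagons; then F = 10 + x.
Edge–face incidences: 2E = 3·10 + 5·x = 30 + 5x.
Every vertex has degree 4, so 4V = 2E.
Euler: V − E + F = 2 ⇒ (2E)/4 − E + (10 + x) = 2.
Multiply by 8: 2·(2E) − 4·(2E) + 8·(10 + x) = 16, i.e. 80 + 8x − 2·(30 + 5x) = 16.
Collecting terms: −2x + 20 = 16, so −2x = −4, so x = 2.
Then 2E = 30 + 5·2 = 40, so E = 20, V = 2E/4 = 10, F = 10 + 2 = 12.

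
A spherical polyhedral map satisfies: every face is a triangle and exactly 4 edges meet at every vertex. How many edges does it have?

12

Each face has 3 edges and each edge borders two faces, so 2E = 3F.
Each vertex has degree 4, so 4V = 2E and hence V = 3F/4.
Euler: V − E + F = 2 ⇒ (3F/4) − (3F/2) + F = 2.
Multiply by 8: (6 − 12 + 8)F = 16, i.e. 2F = 16.
So F = 8, E = 3·8/2 = 12, V = 3·8/4 = 6.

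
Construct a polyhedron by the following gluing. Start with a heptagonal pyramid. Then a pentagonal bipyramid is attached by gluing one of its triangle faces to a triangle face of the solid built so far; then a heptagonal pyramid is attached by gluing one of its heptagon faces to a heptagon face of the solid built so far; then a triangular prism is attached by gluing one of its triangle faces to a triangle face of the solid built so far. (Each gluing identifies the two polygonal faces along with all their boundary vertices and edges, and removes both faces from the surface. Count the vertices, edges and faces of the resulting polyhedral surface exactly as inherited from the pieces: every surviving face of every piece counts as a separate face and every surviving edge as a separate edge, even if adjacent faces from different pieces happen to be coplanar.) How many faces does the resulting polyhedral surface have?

A heptagonal pyramid: V=8, E=14, F=8.
Attach a pentagonal bipyramid (V=7, E=15, F=10) along a 3-gon: merge 3 vertices and 3 edges, delete both glued faces → V=12, E=26, F=16.
Attach a heptagonal pyramid (V=8, E=14, F=8) along a 7-gon: merge 7 vertices and 7 edges, delete both glued faces → V=13, E=33, F=22.
Attach a triangular prism (V=6, E=9, F=5) along a 3-gon: merge 3 vertices and 3 edges, delete both glued faces → V=16, E=39, F=25.
Check: V − E + F = 16 − 39 + 25 = 2.

25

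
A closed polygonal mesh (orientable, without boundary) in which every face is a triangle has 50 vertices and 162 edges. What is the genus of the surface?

Every face is a triangle and each edge borders two faces, so 3F = 2·162, giving F = 108.
χ = V − E + F = 50 − 162 + 108 = -4.
For a closed orientable surface χ = 2 − 2g, so g = (2 − (-4))/2 = 3.

3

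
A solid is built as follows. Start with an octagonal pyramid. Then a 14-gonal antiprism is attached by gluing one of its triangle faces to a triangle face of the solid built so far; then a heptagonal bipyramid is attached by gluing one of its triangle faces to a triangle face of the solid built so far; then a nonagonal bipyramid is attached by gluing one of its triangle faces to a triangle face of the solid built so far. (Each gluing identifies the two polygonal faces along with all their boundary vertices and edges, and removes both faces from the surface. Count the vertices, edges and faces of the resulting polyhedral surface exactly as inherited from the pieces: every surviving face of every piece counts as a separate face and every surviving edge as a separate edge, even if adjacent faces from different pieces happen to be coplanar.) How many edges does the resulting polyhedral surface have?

An octagonal pyramid: V=9, E=16, F=9.
Attach a 14-gonal antiprism (V=28, E=56, F=30) along a 3-gon: merge 3 vertices and 3 edges, delete both glued faces → V=34, E=69, F=37.
Attach a heptagonal bipyramid (V=9, E=21, F=14) along a 3-gon: merge 3 vertices and 3 edges, delete both glued faces → V=40, E=87, F=49.
Attach a nonagonal bipyramid (V=11, E=27, F=18) along a 3-gon: merge 3 vertices and 3 edges, delete both glued faces → V=48, E=111, F=65.
Check: V − E + F = 48 − 111 + 65 = 2.

111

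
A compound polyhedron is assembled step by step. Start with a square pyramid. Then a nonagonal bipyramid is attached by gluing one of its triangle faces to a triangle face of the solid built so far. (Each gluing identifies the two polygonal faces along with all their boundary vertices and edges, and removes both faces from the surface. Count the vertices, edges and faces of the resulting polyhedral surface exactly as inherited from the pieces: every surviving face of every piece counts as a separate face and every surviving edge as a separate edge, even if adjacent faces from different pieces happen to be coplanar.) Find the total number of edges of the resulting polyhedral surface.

32

A square pyramid: V=5, E=8, F=5.
Attach a nonagonal bipyramid (V=11, E=27, F=18) along a 3-gon: merge 3 vertices and 3 edges, delete both glued faces → V=13, E=32, F=21.
Check: V − E + F = 13 − 32 + 21 = 2.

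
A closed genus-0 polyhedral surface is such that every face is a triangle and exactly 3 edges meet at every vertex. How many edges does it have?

Each face has 3 edges and each edge borders two faces, so 2E = 3F.
Each vertex has degree 3, so 3V = 2E and hence V = 3F/3.
Euler: V − E + F = 2 ⇒ (3F/3) − (3F/2) + F = 2.
Multiply by 6: (6 − 9 + 6)F = 12, i.e. 3F = 12.
So F = 4, E = 3·4/2 = 6, V = 3·4/3 = 4.

6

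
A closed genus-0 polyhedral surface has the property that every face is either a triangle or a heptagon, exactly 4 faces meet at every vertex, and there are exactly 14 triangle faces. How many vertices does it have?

14

Let x be the number of heptagons; then F = 14 + x.
Edge–face incidences: 2E = 3·14 + 7·x = 42 + 7x.
Every vertex has degree 4, so 4V = 2E.
Euler: V − E + F = 2 ⇒ (2E)/4 − E + (14 + x) = 2.
Multiply by 8: 2·(2E) − 4·(2E) + 8·(14 + x) = 16, i.e. 112 + 8x − 2·(42 + 7x) = 16.
Collecting terms: −6x + 28 = 16, so −6x = −12, so x = 2.
Then 2E = 42 + 7·2 = 56, so E = 28, V = 2E/4 = 14, F = 14 + 2 = 16.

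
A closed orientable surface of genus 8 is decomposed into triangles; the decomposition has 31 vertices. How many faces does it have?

χ = 2 − 2·8 = -14, and every face is a triangle so 3F = 2E.
V − E + F = -14 with E = 3F/2 gives 31 − (3/2 − 1)·F = -14, so F = 90 and E = 135.

90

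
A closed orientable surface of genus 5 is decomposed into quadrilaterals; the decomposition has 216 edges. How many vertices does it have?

χ = 2 − 2·5 = -8, and every face is a square so 4F = 2E.
F = 2E/4 = 108. Then V = -8 + E − F = -8 + 216 − 108 = 100.

100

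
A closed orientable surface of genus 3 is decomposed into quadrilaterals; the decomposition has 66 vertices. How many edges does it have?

140

χ = 2 − 2·3 = -4, and every face is a square so 4F = 2E.
V − E + F = -4 with E = 4F/2 gives 66 − (4/2 − 1)·F = -4, so F = 70 and E = 140.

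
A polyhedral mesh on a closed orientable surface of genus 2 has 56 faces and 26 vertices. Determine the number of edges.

For a closed orientable surface of genus 2, χ = 2 − 2·2 = -2.
E = V + F − (-2) = 26 + 56 − (-2) = 84.

84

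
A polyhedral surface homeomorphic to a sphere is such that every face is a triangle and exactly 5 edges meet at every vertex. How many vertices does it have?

12

Each face has 3 edges and each edge borders two faces, so 2E = 3F.
Each vertex has degree 5, so 5V = 2E and hence V = 3F/5.
Euler: V − E + F = 2 ⇒ (3F/5) − (3F/2) + F = 2.
Multiply by 10: (6 − 15 + 10)F = 20, i.e. 1F = 20.
So F = 20, E = 3·20/2 = 30, V = 3·20/5 = 12.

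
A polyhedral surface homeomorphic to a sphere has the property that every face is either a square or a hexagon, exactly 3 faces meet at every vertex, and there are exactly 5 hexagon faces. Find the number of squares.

6

Let x be the number of squares; then F = 5 + x.
Edge–face incidences: 2E = 6·5 + 4·x = 30 + 4x.
Every vertex has degree 3, so 3V = 2E.
Euler: V − E + F = 2 ⇒ (2E)/3 − E + (5 + x) = 2.
Multiply by 6: 2·(2E) − 3·(2E) + 6·(5 + x) = 12, i.e. 30 + 6x − (30 + 4x) = 12.
Collecting terms: 2x = 12, so x = 6.
Then 2E = 30 + 4·6 = 54, so E = 27, V = 2E/3 = 18, F = 5 + 6 = 11.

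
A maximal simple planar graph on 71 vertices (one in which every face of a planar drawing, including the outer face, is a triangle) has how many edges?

207

In a plane triangulation 3F = 2E and V − E + F = 2, so E = 3V − 6 = 3·71 − 6 = 207.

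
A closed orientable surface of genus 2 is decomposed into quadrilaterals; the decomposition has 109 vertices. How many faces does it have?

χ = 2 − 2·2 = -2, and every face is a square so 4F = 2E.
V − E + F = -2 with E = 4F/2 gives 109 − (4/2 − 1)·F = -2, so F = 111 and E = 222.

111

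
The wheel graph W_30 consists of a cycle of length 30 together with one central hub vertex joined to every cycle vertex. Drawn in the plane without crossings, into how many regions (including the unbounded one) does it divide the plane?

W_30 has V = 30 + 1 = 31 vertices and E = 2·30 = 60 edges.
By Euler's formula F = 2 − V + E = 2 − 31 + 60 = 31.

31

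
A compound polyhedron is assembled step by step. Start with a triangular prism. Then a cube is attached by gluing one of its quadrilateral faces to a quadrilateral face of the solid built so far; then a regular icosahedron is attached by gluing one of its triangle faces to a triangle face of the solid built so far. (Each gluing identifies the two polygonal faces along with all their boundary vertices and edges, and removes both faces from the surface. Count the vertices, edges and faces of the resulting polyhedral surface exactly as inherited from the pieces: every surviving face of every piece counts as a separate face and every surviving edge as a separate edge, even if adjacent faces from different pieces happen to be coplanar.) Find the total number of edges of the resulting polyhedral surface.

44

A triangular prism: V=6, E=9, F=5.
Attach a cube (V=8, E=12, F=6) along a 4-gon: merge 4 vertices and 4 edges, delete both glued faces → V=10, E=17, F=9.
Attach a regular icosahedron (V=12, E=30, F=20) along a 3-gon: merge 3 vertices and 3 edges, delete both glued faces → V=19, E=44, F=27.
Check: V − E + F = 19 − 44 + 27 = 2.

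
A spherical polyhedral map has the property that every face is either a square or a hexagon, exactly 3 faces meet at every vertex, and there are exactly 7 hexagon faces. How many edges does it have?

33

Let x be the number of squares; then F = 7 + x.
Edge–face incidences: 2E = 6·7 + 4·x = 42 + 4x.
Every vertex has degree 3, so 3V = 2E.
Euler: V − E + F = 2 ⇒ (2E)/3 − E + (7 + x) = 2.
Multiply by 6: 2·(2E) − 3·(2E) + 6·(7 + x) = 12, i.e. 42 + 6x − (42 + 4x) = 12.
Collecting terms: 2x = 12, so x = 6.
Then 2E = 42 + 4·6 = 66, so E = 33, V = 2E/3 = 22, F = 7 + 6 = 13.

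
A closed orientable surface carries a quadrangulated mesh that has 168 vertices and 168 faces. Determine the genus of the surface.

1

Every face is a square, so 2E = 4·168 = 672, giving E = 336.
χ = V − E + F = 168 − 336 + 168 = 0.
For a closed orientable surface χ = 2 − 2g, so g = (2 − (0))/2 = 1.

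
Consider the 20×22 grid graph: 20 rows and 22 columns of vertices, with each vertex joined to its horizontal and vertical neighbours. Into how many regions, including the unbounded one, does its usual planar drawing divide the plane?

400

The grid has V = 20·22 = 440 vertices and E = 20·21 + 22·19 = 838 edges.
F = 2 − V + E = 2 − 440 + 838 = 400.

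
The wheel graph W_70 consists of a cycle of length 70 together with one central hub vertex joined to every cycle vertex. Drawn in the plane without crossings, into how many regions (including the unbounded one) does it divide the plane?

W_70 has V = 70 + 1 = 71 vertices and E = 2·70 = 140 edges.
By Euler's formula F = 2 − V + E = 2 − 71 + 140 = 71.

71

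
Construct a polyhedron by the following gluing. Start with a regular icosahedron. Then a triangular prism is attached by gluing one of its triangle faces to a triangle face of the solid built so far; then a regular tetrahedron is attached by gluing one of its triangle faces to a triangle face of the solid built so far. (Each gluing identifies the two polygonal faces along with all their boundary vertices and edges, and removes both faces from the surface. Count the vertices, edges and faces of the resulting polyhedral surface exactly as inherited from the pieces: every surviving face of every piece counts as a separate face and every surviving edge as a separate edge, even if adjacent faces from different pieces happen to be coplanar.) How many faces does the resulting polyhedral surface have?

25

A regular icosahedron: V=12, E=30, F=20.
Attach a triangular prism (V=6, E=9, F=5) along a 3-gon: merge 3 vertices and 3 edges, delete both glued faces → V=15, E=36, F=23.
Attach a regular tetrahedron (V=4, E=6, F=4) along a 3-gon: merge 3 vertices and 3 edges, delete both glued faces → V=16, E=39, F=25.
Check: V − E + F = 16 − 39 + 25 = 2.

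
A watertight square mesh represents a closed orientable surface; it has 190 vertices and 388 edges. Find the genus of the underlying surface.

Every face is a square and each edge borders two faces, so 4F = 2·388, giving F = 194.
χ = V − E + F = 190 − 388 + 194 = -4.
For a closed orientable surface χ = 2 − 2g, so g = (2 − (-4))/2 = 3.

3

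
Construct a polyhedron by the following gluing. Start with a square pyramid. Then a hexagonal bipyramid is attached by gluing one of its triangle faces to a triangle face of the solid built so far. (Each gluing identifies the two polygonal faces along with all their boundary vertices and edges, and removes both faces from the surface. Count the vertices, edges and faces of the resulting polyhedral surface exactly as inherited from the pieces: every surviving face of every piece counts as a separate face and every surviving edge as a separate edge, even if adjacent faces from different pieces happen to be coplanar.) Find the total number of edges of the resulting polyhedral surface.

A square pyramid: V=5, E=8, F=5.
Attach a hexagonal bipyramid (V=8, E=18, F=12) along a 3-gon: merge 3 vertices and 3 edges, delete both glued faces → V=10, E=23, F=15.
Check: V − E + F = 10 − 23 + 15 = 2.

23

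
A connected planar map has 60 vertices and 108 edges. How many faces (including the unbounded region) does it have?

Euler's formula for a connected plane graph: V − E + F = 2, so F = 2 − 60 + 108 = 50.

50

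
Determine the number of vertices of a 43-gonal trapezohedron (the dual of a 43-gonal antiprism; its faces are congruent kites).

The n-trapezohedron (dual of the n-antiprism) has V = 2·43 + 2 = 88, E = 4·43 = 172, F = 2·43 = 86.
Check: V − E + F = 88 − 172 + 86 = 2.

88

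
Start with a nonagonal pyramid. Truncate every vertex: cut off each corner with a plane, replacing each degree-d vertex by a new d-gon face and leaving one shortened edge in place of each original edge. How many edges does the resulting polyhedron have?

54

The base solid has V = 10, E = 18, F = 10.
Truncation replaces each original edge-end by a new vertex, so V′ = 2E = 36.
Each original edge survives, and each old vertex of degree d contributes d new edges; summing degrees gives Σd = 2E, so E′ = E + 2E = 3E = 54.
Each original face survives and each original vertex becomes one new face: F′ = F + V = 20.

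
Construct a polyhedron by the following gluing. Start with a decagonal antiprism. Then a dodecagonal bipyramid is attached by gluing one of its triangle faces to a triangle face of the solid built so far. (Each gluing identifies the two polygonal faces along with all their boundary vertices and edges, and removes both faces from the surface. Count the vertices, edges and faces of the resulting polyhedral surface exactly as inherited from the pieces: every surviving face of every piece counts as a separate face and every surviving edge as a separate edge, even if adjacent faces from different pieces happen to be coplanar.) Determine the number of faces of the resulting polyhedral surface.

A decagonal antiprism: V=20, E=40, F=22.
Attach a dodecagonal bipyramid (V=14, E=36, F=24) along a 3-gon: merge 3 vertices and 3 edges, delete both glued faces → V=31, E=73, F=44.
Check: V − E + F = 31 − 73 + 44 = 2.

44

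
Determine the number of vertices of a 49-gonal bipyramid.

51

A bipyramid over an n-gon has 2n triangular faces and n + 2 vertices: V = 49 + 2 = 51, E = 3·49 = 147, F = 2·49 = 98.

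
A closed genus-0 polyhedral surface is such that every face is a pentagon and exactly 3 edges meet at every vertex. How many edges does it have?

Each face has 5 edges and each edge borders two faces, so 2E = 5F.
Each vertex has degree 3, so 3V = 2E and hence V = 5F/3.
Euler: V − E + F = 2 ⇒ (5F/3) − (5F/2) + F = 2.
Multiply by 6: (10 − 15 + 6)F = 12, i.e. 1F = 12.
So F = 12, E = 5·12/2 = 30, V = 5·12/3 = 20.

30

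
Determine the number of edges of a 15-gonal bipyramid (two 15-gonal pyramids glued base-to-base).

A bipyramid over an n-gon has 2n triangular faces and n + 2 vertices: V = 15 + 2 = 17, E = 3·15 = 45, F = 2·15 = 30.
Check: V − E + F = 17 − 45 + 30 = 2.

45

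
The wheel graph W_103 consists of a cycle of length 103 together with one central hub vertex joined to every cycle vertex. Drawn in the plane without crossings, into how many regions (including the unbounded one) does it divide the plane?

104

W_103 has V = 103 + 1 = 104 vertices and E = 2·103 = 206 edges.
By Euler's formula F = 2 − V + E = 2 − 104 + 206 = 104.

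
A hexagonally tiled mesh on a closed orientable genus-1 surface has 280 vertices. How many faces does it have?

140

χ = 2 − 2·1 = 0, and every face is a hexagon so 6F = 2E.
V − E + F = 0 with E = 6F/2 gives 280 − (6/2 − 1)·F = 0, so F = 140 and E = 420.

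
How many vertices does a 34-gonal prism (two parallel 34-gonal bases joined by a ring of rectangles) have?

68

A prism on an n-gon has two n-gon bases and n rectangular sides: V = 2·34 = 68, E = 3·34 = 102, F = 34 + 2 = 36.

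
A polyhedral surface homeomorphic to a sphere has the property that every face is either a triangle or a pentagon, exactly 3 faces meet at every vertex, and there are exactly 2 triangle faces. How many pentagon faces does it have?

6

Let x be the number of pentagons; then F = 2 + x.
Edge–face incidences: 2E = 3·2 + 5·x = 6 + 5x.
Every vertex has degree 3, so 3V = 2E.
Euler: V − E + F = 2 ⇒ (2E)/3 − E + (2 + x) = 2.
Multiply by 6: 2·(2E) − 3·(2E) + 6·(2 + x) = 12, i.e. 12 + 6x − (6 + 5x) = 12.
Collecting terms: x + 6 = 12, so x = 6.
Then 2E = 6 + 5·6 = 36, so E = 18, V = 2E/3 = 12, F = 2 + 6 = 8.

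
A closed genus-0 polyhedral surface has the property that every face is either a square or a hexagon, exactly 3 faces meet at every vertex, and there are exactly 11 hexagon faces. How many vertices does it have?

Let x be the number of squares; then F = 11 + x.
Edge–face incidences: 2E = 6·11 + 4·x = 66 + 4x.
Every vertex has degree 3, so 3V = 2E.
Euler: V − E + F = 2 ⇒ (2E)/3 − E + (11 + x) = 2.
Multiply by 6: 2·(2E) − 3·(2E) + 6·(11 + x) = 12, i.e. 66 + 6x − (66 + 4x) = 12.
Collecting terms: 2x = 12, so x = 6.
Then 2E = 66 + 4·6 = 90, so E = 45, V = 2E/3 = 30, F = 11 + 6 = 17.

30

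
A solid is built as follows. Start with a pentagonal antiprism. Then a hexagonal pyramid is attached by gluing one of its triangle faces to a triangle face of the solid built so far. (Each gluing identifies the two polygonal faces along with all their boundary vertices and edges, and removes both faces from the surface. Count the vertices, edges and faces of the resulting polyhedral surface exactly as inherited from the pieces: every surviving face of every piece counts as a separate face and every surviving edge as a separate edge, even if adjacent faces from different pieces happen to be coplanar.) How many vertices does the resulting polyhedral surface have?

14

A pentagonal antiprism: V=10, E=20, F=12.
Attach a hexagonal pyramid (V=7, E=12, F=7) along a 3-gon: merge 3 vertices and 3 edges, delete both glued faces → V=14, E=29, F=17.
Check: V − E + F = 14 − 29 + 17 = 2.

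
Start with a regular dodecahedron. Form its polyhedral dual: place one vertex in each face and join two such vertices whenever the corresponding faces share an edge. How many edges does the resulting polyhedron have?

The base solid has V = 20, E = 30, F = 12.
The dual swaps V and F and preserves E: V′ = F = 12, E′ = E = 30, F′ = V = 20.

30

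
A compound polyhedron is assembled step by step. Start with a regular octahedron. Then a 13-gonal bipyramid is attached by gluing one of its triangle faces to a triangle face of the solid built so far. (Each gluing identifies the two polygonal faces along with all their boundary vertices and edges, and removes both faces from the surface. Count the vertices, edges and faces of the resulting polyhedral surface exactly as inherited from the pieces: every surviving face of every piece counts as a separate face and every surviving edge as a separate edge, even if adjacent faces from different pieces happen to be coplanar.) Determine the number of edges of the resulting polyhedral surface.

48

A regular octahedron: V=6, E=12, F=8.
Attach a 13-gonal bipyramid (V=15, E=39, F=26) along a 3-gon: merge 3 vertices and 3 edges, delete both glued faces → V=18, E=48, F=32.
Check: V − E + F = 18 − 48 + 32 = 2.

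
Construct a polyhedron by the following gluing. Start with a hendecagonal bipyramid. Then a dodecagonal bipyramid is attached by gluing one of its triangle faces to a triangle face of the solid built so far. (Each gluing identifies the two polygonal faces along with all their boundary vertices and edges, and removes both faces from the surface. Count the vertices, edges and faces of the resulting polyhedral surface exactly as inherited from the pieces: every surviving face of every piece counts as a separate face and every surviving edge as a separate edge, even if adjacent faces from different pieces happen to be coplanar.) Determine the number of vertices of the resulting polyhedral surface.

A hendecagonal bipyramid: V=13, E=33, F=22.
Attach a dodecagonal bipyramid (V=14, E=36, F=24) along a 3-gon: merge 3 vertices and 3 edges, delete both glued faces → V=24, E=66, F=44.
Check: V − E + F = 24 − 66 + 44 = 2.

24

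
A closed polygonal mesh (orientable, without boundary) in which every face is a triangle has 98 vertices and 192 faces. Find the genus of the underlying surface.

Every face is a triangle, so 2E = 3·192 = 576, giving E = 288.
χ = V − E + F = 98 − 288 + 192 = 2.
For a closed orientable surface χ = 2 − 2g, so g = (2 − (2))/2 = 0.

0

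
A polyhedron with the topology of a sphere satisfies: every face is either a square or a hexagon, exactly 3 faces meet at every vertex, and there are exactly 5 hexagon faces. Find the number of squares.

Let x be the number of squares; then F = 5 + x.
Edge–face incidences: 2E = 6·5 + 4·x = 30 + 4x.
Every vertex has degree 3, so 3V = 2E.
Euler: V − E + F = 2 ⇒ (2E)/3 − E + (5 + x) = 2.
Multiply by 6: 2·(2E) − 3·(2E) + 6·(5 + x) = 12, i.e. 30 + 6x − (30 + 4x) = 12.
Collecting terms: 2x = 12, so x = 6.
Then 2E = 30 + 4·6 = 54, so E = 27, V = 2E/3 = 18, F = 5 + 6 = 11.

6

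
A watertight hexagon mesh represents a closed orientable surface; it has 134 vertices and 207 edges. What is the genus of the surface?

3

Every face is a hexagon and each edge borders two faces, so 6F = 2·207, giving F = 69.
χ = V − E + F = 134 − 207 + 69 = -4.
For a closed orientable surface χ = 2 − 2g, so g = (2 − (-4))/2 = 3.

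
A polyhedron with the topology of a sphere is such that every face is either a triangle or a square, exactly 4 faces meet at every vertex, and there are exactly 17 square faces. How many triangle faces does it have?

Let x be the number of triangles; then F = 17 + x.
Edge–face incidences: 2E = 4·17 + 3·x = 68 + 3x.
Every vertex has degree 4, so 4V = 2E.
Euler: V − E + F = 2 ⇒ (2E)/4 − E + (17 + x) = 2.
Multiply by 8: 2·(2E) − 4·(2E) + 8·(17 + x) = 16, i.e. 136 + 8x − 2·(68 + 3x) = 16.
Collecting terms: 2x = 16, so x = 8.
Then 2E = 68 + 3·8 = 92, so E = 46, V = 2E/4 = 23, F = 17 + 8 = 25.

8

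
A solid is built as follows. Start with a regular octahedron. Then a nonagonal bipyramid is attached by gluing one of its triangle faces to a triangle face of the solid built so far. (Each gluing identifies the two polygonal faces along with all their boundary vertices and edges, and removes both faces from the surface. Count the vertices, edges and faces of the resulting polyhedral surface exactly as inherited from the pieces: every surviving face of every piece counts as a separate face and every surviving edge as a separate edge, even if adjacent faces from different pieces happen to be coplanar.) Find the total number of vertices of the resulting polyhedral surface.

A regular octahedron: V=6, E=12, F=8.
Attach a nonagonal bipyramid (V=11, E=27, F=18) along a 3-gon: merge 3 vertices and 3 edges, delete both glued faces → V=14, E=36, F=24.
Check: V − E + F = 14 − 36 + 24 = 2.

14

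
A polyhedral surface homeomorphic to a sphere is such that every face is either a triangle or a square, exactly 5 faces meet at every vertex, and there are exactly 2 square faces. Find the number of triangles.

Let x be the number of triangles; then F = 2 + x.
Edge–face incidences: 2E = 4·2 + 3·x = 8 + 3x.
Every vertex has degree 5, so 5V = 2E.
Euler: V − E + F = 2 ⇒ (2E)/5 − E + (2 + x) = 2.
Multiply by 10: 2·(2E) − 5·(2E) + 10·(2 + x) = 20, i.e. 20 + 10x − 3·(8 + 3x) = 20.
Collecting terms: x − 4 = 20, so x = 24.
Then 2E = 8 + 3·24 = 80, so E = 40, V = 2E/5 = 16, F = 2 + 24 = 26.

24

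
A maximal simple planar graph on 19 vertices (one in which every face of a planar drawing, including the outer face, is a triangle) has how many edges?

In a plane triangulation 3F = 2E and V − E + F = 2, so E = 3V − 6 = 3·19 − 6 = 51.

51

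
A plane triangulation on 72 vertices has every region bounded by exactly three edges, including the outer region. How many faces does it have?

140

In a plane triangulation 3F = 2E and V − E + F = 2, so F = 2V − 4 = 2·72 − 4 = 140.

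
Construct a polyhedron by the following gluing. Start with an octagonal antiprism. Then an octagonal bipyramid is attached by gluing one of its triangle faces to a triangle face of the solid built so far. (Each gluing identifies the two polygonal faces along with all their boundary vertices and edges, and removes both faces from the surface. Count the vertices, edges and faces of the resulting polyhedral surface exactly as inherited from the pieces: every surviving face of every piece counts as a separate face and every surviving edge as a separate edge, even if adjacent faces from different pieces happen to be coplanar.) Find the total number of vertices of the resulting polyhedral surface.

An octagonal antiprism: V=16, E=32, F=18.
Attach an octagonal bipyramid (V=10, E=24, F=16) along a 3-gon: merge 3 vertices and 3 edges, delete both glued faces → V=23, E=53, F=32.
Check: V − E + F = 23 − 53 + 32 = 2.

23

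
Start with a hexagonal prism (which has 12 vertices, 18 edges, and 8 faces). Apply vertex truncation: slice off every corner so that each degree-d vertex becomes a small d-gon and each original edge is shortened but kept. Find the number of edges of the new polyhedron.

54

Truncation replaces each original edge-end by a new vertex, so V′ = 2E = 36.
Each original edge survives, and each old vertex of degree d contributes d new edges; summing degrees gives Σd = 2E, so E′ = E + 2E = 3E = 54.
Each original face survives and each original vertex becomes one new face: F′ = F + V = 20.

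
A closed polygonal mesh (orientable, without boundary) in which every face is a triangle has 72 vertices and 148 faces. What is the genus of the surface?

2

Every face is a triangle, so 2E = 3·148 = 444, giving E = 222.
χ = V − E + F = 72 − 222 + 148 = -2.
For a closed orientable surface χ = 2 − 2g, so g = (2 − (-2))/2 = 2.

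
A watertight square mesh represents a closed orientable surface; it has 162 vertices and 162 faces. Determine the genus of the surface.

1

Every face is a square, so 2E = 4·162 = 648, giving E = 324.
χ = V − E + F = 162 − 324 + 162 = 0.
For a closed orientable surface χ = 2 − 2g, so g = (2 − (0))/2 = 1.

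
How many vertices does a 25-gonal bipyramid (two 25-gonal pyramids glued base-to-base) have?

27

A bipyramid over an n-gon has 2n triangular faces and n + 2 vertices: V = 25 + 2 = 27, E = 3·25 = 75, F = 2·25 = 50.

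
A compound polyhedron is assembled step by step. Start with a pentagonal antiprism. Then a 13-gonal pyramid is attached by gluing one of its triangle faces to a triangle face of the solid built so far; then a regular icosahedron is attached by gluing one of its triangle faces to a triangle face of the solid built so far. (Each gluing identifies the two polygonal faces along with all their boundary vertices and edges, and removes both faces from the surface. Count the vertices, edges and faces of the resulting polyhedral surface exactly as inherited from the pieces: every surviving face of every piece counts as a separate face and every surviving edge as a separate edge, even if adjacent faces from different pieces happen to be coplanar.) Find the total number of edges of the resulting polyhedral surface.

A pentagonal antiprism: V=10, E=20, F=12.
Attach a 13-gonal pyramid (V=14, E=26, F=14) along a 3-gon: merge 3 vertices and 3 edges, delete both glued faces → V=21, E=43, F=24.
Attach a regular icosahedron (V=12, E=30, F=20) along a 3-gon: merge 3 vertices and 3 edges, delete both glued faces → V=30, E=70, F=42.
Check: V − E + F = 30 − 70 + 42 = 2.

70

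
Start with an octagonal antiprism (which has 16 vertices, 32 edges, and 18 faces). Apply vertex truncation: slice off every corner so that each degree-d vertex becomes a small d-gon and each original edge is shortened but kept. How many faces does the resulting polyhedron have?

34

Truncation replaces each original edge-end by a new vertex, so V′ = 2E = 64.
Each original edge survives, and each old vertex of degree d contributes d new edges; summing degrees gives Σd = 2E, so E′ = E + 2E = 3E = 96.
Each original face survives and each original vertex becomes one new face: F′ = F + V = 34.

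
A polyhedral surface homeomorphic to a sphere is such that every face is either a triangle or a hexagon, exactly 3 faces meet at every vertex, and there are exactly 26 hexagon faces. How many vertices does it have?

Let x be the number of triangles; then F = 26 + x.
Edge–face incidences: 2E = 6·26 + 3·x = 156 + 3x.
Every vertex has degree 3, so 3V = 2E.
Euler: V − E + F = 2 ⇒ (2E)/3 − E + (26 + x) = 2.
Multiply by 6: 2·(2E) − 3·(2E) + 6·(26 + x) = 12, i.e. 156 + 6x − (156 + 3x) = 12.
Collecting terms: 3x = 12, so x = 4.
Then 2E = 156 + 3·4 = 168, so E = 84, V = 2E/3 = 56, F = 26 + 4 = 30.

56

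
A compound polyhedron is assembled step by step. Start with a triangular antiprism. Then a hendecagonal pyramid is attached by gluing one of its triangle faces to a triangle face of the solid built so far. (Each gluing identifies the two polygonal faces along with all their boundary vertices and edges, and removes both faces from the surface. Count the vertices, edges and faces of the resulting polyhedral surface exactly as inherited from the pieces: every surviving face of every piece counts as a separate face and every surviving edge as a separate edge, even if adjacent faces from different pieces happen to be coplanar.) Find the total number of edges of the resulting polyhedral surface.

A triangular antiprism: V=6, E=12, F=8.
Attach a hendecagonal pyramid (V=12, E=22, F=12) along a 3-gon: merge 3 vertices and 3 edges, delete both glued faces → V=15, E=31, F=18.
Check: V − E + F = 15 − 31 + 18 = 2.

31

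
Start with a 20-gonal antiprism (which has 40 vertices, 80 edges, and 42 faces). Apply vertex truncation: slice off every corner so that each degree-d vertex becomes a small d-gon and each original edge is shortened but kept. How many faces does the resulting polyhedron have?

82

Truncation replaces each original edge-end by a new vertex, so V′ = 2E = 160.
Each original edge survives, and each old vertex of degree d contributes d new edges; summing degrees gives Σd = 2E, so E′ = E + 2E = 3E = 240.
Each original face survives and each original vertex becomes one new face: F′ = F + V = 82.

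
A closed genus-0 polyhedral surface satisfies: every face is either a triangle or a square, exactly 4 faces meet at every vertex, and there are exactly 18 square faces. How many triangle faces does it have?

Let x be the number of triangles; then F = 18 + x.
Edge–face incidences: 2E = 4·18 + 3·x = 72 + 3x.
Every vertex has degree 4, so 4V = 2E.
Euler: V − E + F = 2 ⇒ (2E)/4 − E + (18 + x) = 2.
Multiply by 8: 2·(2E) − 4·(2E) + 8·(18 + x) = 16, i.e. 144 + 8x − 2·(72 + 3x) = 16.
Collecting terms: 2x = 16, so x = 8.
Then 2E = 72 + 3·8 = 96, so E = 48, V = 2E/4 = 24, F = 18 + 8 = 26.

8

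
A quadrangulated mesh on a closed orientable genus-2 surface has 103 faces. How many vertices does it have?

χ = 2 − 2·2 = -2, and every face is a square so 4F = 2E.
E = 4·103/2 = 206. Then V = -2 + E − F = -2 + 206 − 103 = 101.

101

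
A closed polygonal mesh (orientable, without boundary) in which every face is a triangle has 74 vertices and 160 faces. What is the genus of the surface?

4

Every face is a triangle, so 2E = 3·160 = 480, giving E = 240.
χ = V − E + F = 74 − 240 + 160 = -6.
For a closed orientable surface χ = 2 − 2g, so g = (2 − (-6))/2 = 4.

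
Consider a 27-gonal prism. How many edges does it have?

81

A prism on an n-gon has two n-gon bases and n rectangular sides: V = 2·27 = 54, E = 3·27 = 81, F = 27 + 2 = 29.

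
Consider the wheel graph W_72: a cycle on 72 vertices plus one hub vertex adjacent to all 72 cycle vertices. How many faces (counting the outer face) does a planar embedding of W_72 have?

W_72 has V = 72 + 1 = 73 vertices and E = 2·72 = 144 edges.
By Euler's formula F = 2 − V + E = 2 − 73 + 144 = 73.

73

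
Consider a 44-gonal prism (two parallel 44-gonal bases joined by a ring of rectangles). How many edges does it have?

A prism on an n-gon has two n-gon bases and n rectangular sides: V = 2·44 = 88, E = 3·44 = 132, F = 44 + 2 = 46.

132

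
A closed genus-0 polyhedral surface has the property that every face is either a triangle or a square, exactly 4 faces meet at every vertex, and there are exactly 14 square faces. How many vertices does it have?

20

Let x be the number of triangles; then F = 14 + x.
Edge–face incidences: 2E = 4·14 + 3·x = 56 + 3x.
Every vertex has degree 4, so 4V = 2E.
Euler: V − E + F = 2 ⇒ (2E)/4 − E + (14 + x) = 2.
Multiply by 8: 2·(2E) − 4·(2E) + 8·(14 + x) = 16, i.e. 112 + 8x − 2·(56 + 3x) = 16.
Collecting terms: 2x = 16, so x = 8.
Then 2E = 56 + 3·8 = 80, so E = 40, V = 2E/4 = 20, F = 14 + 8 = 22.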